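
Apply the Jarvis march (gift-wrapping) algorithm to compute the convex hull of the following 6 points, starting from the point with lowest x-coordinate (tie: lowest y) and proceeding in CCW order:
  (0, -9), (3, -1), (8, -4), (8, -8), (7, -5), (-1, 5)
Hull (CCW) = [(-1, 5), (0, -9), (8, -8), (8, -4)]

Jarvis march: at each step, from the current hull vertex p, select the next vertex q as the point such that every other point lies strictly to the left of (or on) the directed line p → q. (Equivalently: for every other point r, the cross product (q − p) × (r − p) ≥ 0.)
Starting point (lowest x, tie lowest y): (-1, 5). Wrap until returning to start. Resulting hull: (-1, 5), (0, -9), (8, -8), (8, -4).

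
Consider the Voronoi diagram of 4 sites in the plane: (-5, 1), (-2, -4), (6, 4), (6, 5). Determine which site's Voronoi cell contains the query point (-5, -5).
Nearest site = (-2, -4)

The Voronoi cell of site s contains exactly those query points closer to s than to any other site. Compute squared distances from q = (-5, -5) to each site:
  (-2 − -5)² + (-4 − -5)² = 10
  (-5 − -5)² + (1 − -5)² = 36
  (6 − -5)² + (4 − -5)² = 202
  (6 − -5)² + (5 − -5)² = 221
Minimum is attained by (-2, -4), so q lies in its Voronoi cell.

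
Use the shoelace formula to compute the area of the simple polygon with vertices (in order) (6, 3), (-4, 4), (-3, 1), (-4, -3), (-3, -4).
Area = 79/2

Shoelace formula: Area = (1/2) |Σ_i (x_i · y_{i+1} − x_{i+1} · y_i)| (indices mod n). Compute each cross term:
  (6)(4) − (-4)(3) = 36
  (-4)(1) − (-3)(4) = 8
  (-3)(-3) − (-4)(1) = 13
  (-4)(-4) − (-3)(-3) = 7
  (-3)(3) − (6)(-4) = 15
Sum = 79, so (signed) Area = 79/2 = 79/2, |Area| = 79/2.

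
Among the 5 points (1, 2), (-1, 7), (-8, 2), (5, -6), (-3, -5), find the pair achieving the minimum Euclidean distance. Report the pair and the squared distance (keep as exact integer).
Pair = ((1, 2), (-1, 7)); squared distance = 29

Compute all C(5, 2) = 10 pairwise squared distances (x_i − x_j)² + (y_i − y_j)². The minimum is 29, attained by the pair ((1, 2), (-1, 7)).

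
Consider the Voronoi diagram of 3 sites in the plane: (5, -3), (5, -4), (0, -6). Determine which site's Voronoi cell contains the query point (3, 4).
Nearest site = (5, -3)

The Voronoi cell of site s contains exactly those query points closer to s than to any other site. Compute squared distances from q = (3, 4) to each site:
  (5 − 3)² + (-3 − 4)² = 53
  (5 − 3)² + (-4 − 4)² = 68
  (0 − 3)² + (-6 − 4)² = 109
Minimum is attained by (5, -3), so q lies in its Voronoi cell.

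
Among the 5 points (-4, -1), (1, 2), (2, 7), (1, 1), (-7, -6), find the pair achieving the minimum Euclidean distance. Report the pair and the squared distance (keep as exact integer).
Pair = ((1, 2), (1, 1)); squared distance = 1

Compute all C(5, 2) = 10 pairwise squared distances (x_i − x_j)² + (y_i − y_j)². The minimum is 1, attained by the pair ((1, 2), (1, 1)).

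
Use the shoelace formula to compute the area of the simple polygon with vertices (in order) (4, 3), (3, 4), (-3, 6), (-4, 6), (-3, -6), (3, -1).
Area = 119/2

Shoelace formula: Area = (1/2) |Σ_i (x_i · y_{i+1} − x_{i+1} · y_i)| (indices mod n). Compute each cross term:
  (4)(4) − (3)(3) = 7
  (3)(6) − (-3)(4) = 30
  (-3)(6) − (-4)(6) = 6
  (-4)(-6) − (-3)(6) = 42
  (-3)(-1) − (3)(-6) = 21
  (3)(3) − (4)(-1) = 13
Sum = 119, so (signed) Area = 119/2 = 119/2, |Area| = 119/2.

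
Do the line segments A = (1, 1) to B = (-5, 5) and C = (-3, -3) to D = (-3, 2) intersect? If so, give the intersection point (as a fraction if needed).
No (intersection of containing lines falls outside at least one segment)

Parametrize and solve: t = 2/3, s = 4/3. At least one of these is outside [0, 1], so the segments do not intersect.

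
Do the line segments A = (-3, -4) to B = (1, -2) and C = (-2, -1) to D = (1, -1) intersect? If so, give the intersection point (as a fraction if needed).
No (intersection of containing lines falls outside at least one segment)

Parametrize and solve: t = 3/2, s = 5/3. At least one of these is outside [0, 1], so the segments do not intersect.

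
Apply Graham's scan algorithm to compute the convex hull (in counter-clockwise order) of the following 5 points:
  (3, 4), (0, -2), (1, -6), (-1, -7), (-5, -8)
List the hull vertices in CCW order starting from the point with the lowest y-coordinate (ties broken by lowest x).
Hull (CCW) = [(-5, -8), (-1, -7), (1, -6), (3, 4)]

Graham scan procedure:
  1. Find the pivot p₀ = point with lowest y (tie → lowest x): (-5, -8).
  2. Sort the remaining points by polar angle around p₀.
  3. Walk through sorted points, maintaining a stack; pop the top while the last three entries make a non-left turn (cross product ≤ 0).
  4. Final stack is the convex hull in CCW order: (-5, -8), (-1, -7), (1, -6), (3, 4).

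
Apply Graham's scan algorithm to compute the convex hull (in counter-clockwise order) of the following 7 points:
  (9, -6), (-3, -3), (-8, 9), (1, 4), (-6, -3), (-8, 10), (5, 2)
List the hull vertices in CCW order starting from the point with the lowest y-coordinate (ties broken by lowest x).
Hull (CCW) = [(9, -6), (5, 2), (-8, 10), (-8, 9), (-6, -3)]

Graham scan procedure:
  1. Find the pivot p₀ = point with lowest y (tie → lowest x): (9, -6).
  2. Sort the remaining points by polar angle around p₀.
  3. Walk through sorted points, maintaining a stack; pop the top while the last three entries make a non-left turn (cross product ≤ 0).
  4. Final stack is the convex hull in CCW order: (9, -6), (5, 2), (-8, 10), (-8, 9), (-6, -3).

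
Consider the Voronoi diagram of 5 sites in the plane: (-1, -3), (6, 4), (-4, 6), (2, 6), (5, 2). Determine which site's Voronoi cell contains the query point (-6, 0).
Nearest site = (-1, -3)

The Voronoi cell of site s contains exactly those query points closer to s than to any other site. Compute squared distances from q = (-6, 0) to each site:
  (-1 − -6)² + (-3 − 0)² = 34
  (-4 − -6)² + (6 − 0)² = 40
  (2 − -6)² + (6 − 0)² = 100
  (5 − -6)² + (2 − 0)² = 125
  (6 − -6)² + (4 − 0)² = 160
Minimum is attained by (-1, -3), so q lies in its Voronoi cell.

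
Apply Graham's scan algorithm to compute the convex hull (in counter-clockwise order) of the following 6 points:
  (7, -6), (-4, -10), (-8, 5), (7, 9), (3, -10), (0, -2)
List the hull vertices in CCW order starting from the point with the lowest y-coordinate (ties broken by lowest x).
Hull (CCW) = [(-4, -10), (3, -10), (7, -6), (7, 9), (-8, 5)]

Graham scan procedure:
  1. Find the pivot p₀ = point with lowest y (tie → lowest x): (-4, -10).
  2. Sort the remaining points by polar angle around p₀.
  3. Walk through sorted points, maintaining a stack; pop the top while the last three entries make a non-left turn (cross product ≤ 0).
  4. Final stack is the convex hull in CCW order: (-4, -10), (3, -10), (7, -6), (7, 9), (-8, 5).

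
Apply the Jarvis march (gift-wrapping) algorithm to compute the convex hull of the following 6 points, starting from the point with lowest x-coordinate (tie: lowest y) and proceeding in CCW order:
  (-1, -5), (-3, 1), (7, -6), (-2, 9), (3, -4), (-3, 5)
Hull (CCW) = [(-3, 1), (-1, -5), (7, -6), (-2, 9), (-3, 5)]

Jarvis march: at each step, from the current hull vertex p, select the next vertex q as the point such that every other point lies strictly to the left of (or on) the directed line p → q. (Equivalently: for every other point r, the cross product (q − p) × (r − p) ≥ 0.)
Starting point (lowest x, tie lowest y): (-3, 1). Wrap until returning to start. Resulting hull: (-3, 1), (-1, -5), (7, -6), (-2, 9), (-3, 5).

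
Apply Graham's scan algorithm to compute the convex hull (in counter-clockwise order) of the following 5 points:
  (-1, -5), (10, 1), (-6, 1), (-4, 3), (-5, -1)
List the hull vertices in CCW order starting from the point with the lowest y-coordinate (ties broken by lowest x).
Hull (CCW) = [(-1, -5), (10, 1), (-4, 3), (-6, 1), (-5, -1)]

Graham scan procedure:
  1. Find the pivot p₀ = point with lowest y (tie → lowest x): (-1, -5).
  2. Sort the remaining points by polar angle around p₀.
  3. Walk through sorted points, maintaining a stack; pop the top while the last three entries make a non-left turn (cross product ≤ 0).
  4. Final stack is the convex hull in CCW order: (-1, -5), (10, 1), (-4, 3), (-6, 1), (-5, -1).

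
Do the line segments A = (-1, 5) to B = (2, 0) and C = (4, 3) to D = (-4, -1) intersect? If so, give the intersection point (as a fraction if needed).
Yes; intersection at (14/13, 20/13) (t = 9/13 on AB, s = 19/52 on CD)

Parametrize AB as A + t(B − A) = (-1 + 3 t, 5 + -5 t) and CD as C + s(D − C) = (4 + -8 s, 3 + -4 s). Solve the linear system for (t, s). Determinant = 52 ≠ 0, so a unique intersection of the containing lines exists. Solution: t = 9/13, s = 19/52 — both in [0, 1], so the segments cross. Intersection point: (14/13, 20/13).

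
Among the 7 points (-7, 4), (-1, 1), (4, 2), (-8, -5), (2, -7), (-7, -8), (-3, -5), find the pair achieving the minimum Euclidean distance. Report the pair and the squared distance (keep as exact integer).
Pair = ((-8, -5), (-7, -8)); squared distance = 10

Compute all C(7, 2) = 21 pairwise squared distances (x_i − x_j)² + (y_i − y_j)². The minimum is 10, attained by the pair ((-8, -5), (-7, -8)).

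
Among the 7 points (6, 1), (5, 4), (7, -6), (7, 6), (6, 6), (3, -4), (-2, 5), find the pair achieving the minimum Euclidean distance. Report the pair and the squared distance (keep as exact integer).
Pair = ((7, 6), (6, 6)); squared distance = 1

Compute all C(7, 2) = 21 pairwise squared distances (x_i − x_j)² + (y_i − y_j)². The minimum is 1, attained by the pair ((7, 6), (6, 6)).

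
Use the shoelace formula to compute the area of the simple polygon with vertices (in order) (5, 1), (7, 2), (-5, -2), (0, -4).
Area = 39/2

Shoelace formula: Area = (1/2) |Σ_i (x_i · y_{i+1} − x_{i+1} · y_i)| (indices mod n). Compute each cross term:
  (5)(2) − (7)(1) = 3
  (7)(-2) − (-5)(2) = -4
  (-5)(-4) − (0)(-2) = 20
  (0)(1) − (5)(-4) = 20
Sum = 39, so (signed) Area = 39/2 = 39/2, |Area| = 39/2.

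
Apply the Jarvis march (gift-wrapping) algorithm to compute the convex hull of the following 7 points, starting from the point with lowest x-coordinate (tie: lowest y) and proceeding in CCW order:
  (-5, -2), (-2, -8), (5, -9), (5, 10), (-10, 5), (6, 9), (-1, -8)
Hull (CCW) = [(-10, 5), (-2, -8), (5, -9), (6, 9), (5, 10)]

Jarvis march: at each step, from the current hull vertex p, select the next vertex q as the point such that every other point lies strictly to the left of (or on) the directed line p → q. (Equivalently: for every other point r, the cross product (q − p) × (r − p) ≥ 0.)
Starting point (lowest x, tie lowest y): (-10, 5). Wrap until returning to start. Resulting hull: (-10, 5), (-2, -8), (5, -9), (6, 9), (5, 10).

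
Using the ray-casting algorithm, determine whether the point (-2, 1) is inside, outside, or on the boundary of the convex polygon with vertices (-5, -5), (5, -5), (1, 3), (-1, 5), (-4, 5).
The point (-2, 1) lies strictly inside the polygon

Cast a horizontal ray to the right from the query point and count how many polygon edges it crosses (each edge strictly once or zero times, handled with the usual half-open convention). 
Parity of crossings → odd ⇒ inside.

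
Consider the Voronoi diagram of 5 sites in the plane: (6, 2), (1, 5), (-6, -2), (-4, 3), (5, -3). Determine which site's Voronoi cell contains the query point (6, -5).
Nearest site = (5, -3)

The Voronoi cell of site s contains exactly those query points closer to s than to any other site. Compute squared distances from q = (6, -5) to each site:
  (5 − 6)² + (-3 − -5)² = 5
  (6 − 6)² + (2 − -5)² = 49
  (1 − 6)² + (5 − -5)² = 125
  (-6 − 6)² + (-2 − -5)² = 153
  (-4 − 6)² + (3 − -5)² = 164
Minimum is attained by (5, -3), so q lies in its Voronoi cell.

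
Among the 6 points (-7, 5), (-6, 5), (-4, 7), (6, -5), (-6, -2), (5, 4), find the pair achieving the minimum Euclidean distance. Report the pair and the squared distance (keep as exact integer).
Pair = ((-7, 5), (-6, 5)); squared distance = 1

Compute all C(6, 2) = 15 pairwise squared distances (x_i − x_j)² + (y_i − y_j)². The minimum is 1, attained by the pair ((-7, 5), (-6, 5)).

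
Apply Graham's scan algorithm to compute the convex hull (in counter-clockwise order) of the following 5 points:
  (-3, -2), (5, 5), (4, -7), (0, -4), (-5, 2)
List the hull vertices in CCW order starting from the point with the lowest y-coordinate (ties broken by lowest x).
Hull (CCW) = [(4, -7), (5, 5), (-5, 2), (-3, -2)]

Graham scan procedure:
  1. Find the pivot p₀ = point with lowest y (tie → lowest x): (4, -7).
  2. Sort the remaining points by polar angle around p₀.
  3. Walk through sorted points, maintaining a stack; pop the top while the last three entries make a non-left turn (cross product ≤ 0).
  4. Final stack is the convex hull in CCW order: (4, -7), (5, 5), (-5, 2), (-3, -2).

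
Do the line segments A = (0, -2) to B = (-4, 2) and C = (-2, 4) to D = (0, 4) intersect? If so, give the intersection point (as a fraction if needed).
No (intersection of containing lines falls outside at least one segment)

Parametrize and solve: t = 3/2, s = -2. At least one of these is outside [0, 1], so the segments do not intersect.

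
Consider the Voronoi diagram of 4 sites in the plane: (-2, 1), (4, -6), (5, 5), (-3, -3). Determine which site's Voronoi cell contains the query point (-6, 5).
Nearest site = (-2, 1)

The Voronoi cell of site s contains exactly those query points closer to s than to any other site. Compute squared distances from q = (-6, 5) to each site:
  (-2 − -6)² + (1 − 5)² = 32
  (-3 − -6)² + (-3 − 5)² = 73
  (5 − -6)² + (5 − 5)² = 121
  (4 − -6)² + (-6 − 5)² = 221
Minimum is attained by (-2, 1), so q lies in its Voronoi cell.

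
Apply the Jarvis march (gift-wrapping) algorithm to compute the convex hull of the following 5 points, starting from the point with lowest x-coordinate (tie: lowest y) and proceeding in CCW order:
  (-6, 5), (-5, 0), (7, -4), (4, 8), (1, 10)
Hull (CCW) = [(-6, 5), (-5, 0), (7, -4), (4, 8), (1, 10)]

Jarvis march: at each step, from the current hull vertex p, select the next vertex q as the point such that every other point lies strictly to the left of (or on) the directed line p → q. (Equivalently: for every other point r, the cross product (q − p) × (r − p) ≥ 0.)
Starting point (lowest x, tie lowest y): (-6, 5). Wrap until returning to start. Resulting hull: (-6, 5), (-5, 0), (7, -4), (4, 8), (1, 10).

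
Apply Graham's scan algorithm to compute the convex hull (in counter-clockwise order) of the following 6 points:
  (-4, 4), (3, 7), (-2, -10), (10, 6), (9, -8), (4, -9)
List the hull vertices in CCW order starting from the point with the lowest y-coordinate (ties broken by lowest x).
Hull (CCW) = [(-2, -10), (4, -9), (9, -8), (10, 6), (3, 7), (-4, 4)]

Graham scan procedure:
  1. Find the pivot p₀ = point with lowest y (tie → lowest x): (-2, -10).
  2. Sort the remaining points by polar angle around p₀.
  3. Walk through sorted points, maintaining a stack; pop the top while the last three entries make a non-left turn (cross product ≤ 0).
  4. Final stack is the convex hull in CCW order: (-2, -10), (4, -9), (9, -8), (10, 6), (3, 7), (-4, 4).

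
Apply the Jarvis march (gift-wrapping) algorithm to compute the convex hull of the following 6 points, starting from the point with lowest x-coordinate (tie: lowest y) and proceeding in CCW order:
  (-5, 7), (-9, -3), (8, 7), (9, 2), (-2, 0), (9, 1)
Hull (CCW) = [(-9, -3), (9, 1), (9, 2), (8, 7), (-5, 7)]

Jarvis march: at each step, from the current hull vertex p, select the next vertex q as the point such that every other point lies strictly to the left of (or on) the directed line p → q. (Equivalently: for every other point r, the cross product (q − p) × (r − p) ≥ 0.)
Starting point (lowest x, tie lowest y): (-9, -3). Wrap until returning to start. Resulting hull: (-9, -3), (9, 1), (9, 2), (8, 7), (-5, 7).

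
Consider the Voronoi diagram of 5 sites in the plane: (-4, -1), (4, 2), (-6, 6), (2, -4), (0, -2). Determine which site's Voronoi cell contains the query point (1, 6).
Nearest site = (4, 2)

The Voronoi cell of site s contains exactly those query points closer to s than to any other site. Compute squared distances from q = (1, 6) to each site:
  (4 − 1)² + (2 − 6)² = 25
  (-6 − 1)² + (6 − 6)² = 49
  (0 − 1)² + (-2 − 6)² = 65
  (-4 − 1)² + (-1 − 6)² = 74
  (2 − 1)² + (-4 − 6)² = 101
Minimum is attained by (4, 2), so q lies in its Voronoi cell.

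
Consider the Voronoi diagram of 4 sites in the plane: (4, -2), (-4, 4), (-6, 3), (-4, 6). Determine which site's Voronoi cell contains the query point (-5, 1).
Nearest site = (-6, 3)

The Voronoi cell of site s contains exactly those query points closer to s than to any other site. Compute squared distances from q = (-5, 1) to each site:
  (-6 − -5)² + (3 − 1)² = 5
  (-4 − -5)² + (4 − 1)² = 10
  (-4 − -5)² + (6 − 1)² = 26
  (4 − -5)² + (-2 − 1)² = 90
Minimum is attained by (-6, 3), so q lies in its Voronoi cell.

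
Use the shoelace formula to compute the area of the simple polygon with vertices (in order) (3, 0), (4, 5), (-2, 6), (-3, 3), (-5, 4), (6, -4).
Area = 36

Shoelace formula: Area = (1/2) |Σ_i (x_i · y_{i+1} − x_{i+1} · y_i)| (indices mod n). Compute each cross term:
  (3)(5) − (4)(0) = 15
  (4)(6) − (-2)(5) = 34
  (-2)(3) − (-3)(6) = 12
  (-3)(4) − (-5)(3) = 3
  (-5)(-4) − (6)(4) = -4
  (6)(0) − (3)(-4) = 12
Sum = 72, so (signed) Area = 72/2 = 36, |Area| = 36.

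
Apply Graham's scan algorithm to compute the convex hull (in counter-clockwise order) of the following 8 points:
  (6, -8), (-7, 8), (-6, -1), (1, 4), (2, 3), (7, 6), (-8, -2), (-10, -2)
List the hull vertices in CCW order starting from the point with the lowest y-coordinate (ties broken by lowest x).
Hull (CCW) = [(6, -8), (7, 6), (-7, 8), (-10, -2)]

Graham scan procedure:
  1. Find the pivot p₀ = point with lowest y (tie → lowest x): (6, -8).
  2. Sort the remaining points by polar angle around p₀.
  3. Walk through sorted points, maintaining a stack; pop the top while the last three entries make a non-left turn (cross product ≤ 0).
  4. Final stack is the convex hull in CCW order: (6, -8), (7, 6), (-7, 8), (-10, -2).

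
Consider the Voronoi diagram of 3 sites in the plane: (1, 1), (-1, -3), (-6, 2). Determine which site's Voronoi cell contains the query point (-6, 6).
Nearest site = (-6, 2)

The Voronoi cell of site s contains exactly those query points closer to s than to any other site. Compute squared distances from q = (-6, 6) to each site:
  (-6 − -6)² + (2 − 6)² = 16
  (1 − -6)² + (1 − 6)² = 74
  (-1 − -6)² + (-3 − 6)² = 106
Minimum is attained by (-6, 2), so q lies in its Voronoi cell.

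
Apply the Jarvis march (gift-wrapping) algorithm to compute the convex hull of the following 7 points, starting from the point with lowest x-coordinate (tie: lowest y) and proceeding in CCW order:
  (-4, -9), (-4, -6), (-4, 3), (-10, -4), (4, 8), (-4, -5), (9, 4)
Hull (CCW) = [(-10, -4), (-4, -9), (9, 4), (4, 8), (-4, 3)]

Jarvis march: at each step, from the current hull vertex p, select the next vertex q as the point such that every other point lies strictly to the left of (or on) the directed line p → q. (Equivalently: for every other point r, the cross product (q − p) × (r − p) ≥ 0.)
Starting point (lowest x, tie lowest y): (-10, -4). Wrap until returning to start. Resulting hull: (-10, -4), (-4, -9), (9, 4), (4, 8), (-4, 3).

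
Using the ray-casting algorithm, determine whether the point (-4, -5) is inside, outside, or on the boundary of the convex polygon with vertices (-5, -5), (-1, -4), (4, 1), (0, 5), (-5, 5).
The point (-4, -5) lies strictly outside the polygon

Cast a horizontal ray to the right from the query point and count how many polygon edges it crosses (each edge strictly once or zero times, handled with the usual half-open convention). 
Parity of crossings → even ⇒ outside.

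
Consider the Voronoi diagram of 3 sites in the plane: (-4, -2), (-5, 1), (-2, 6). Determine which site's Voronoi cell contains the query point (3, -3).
Nearest site = (-4, -2)

The Voronoi cell of site s contains exactly those query points closer to s than to any other site. Compute squared distances from q = (3, -3) to each site:
  (-4 − 3)² + (-2 − -3)² = 50
  (-5 − 3)² + (1 − -3)² = 80
  (-2 − 3)² + (6 − -3)² = 106
Minimum is attained by (-4, -2), so q lies in its Voronoi cell.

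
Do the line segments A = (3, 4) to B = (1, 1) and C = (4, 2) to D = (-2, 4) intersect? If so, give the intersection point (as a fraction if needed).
Yes; intersection at (23/11, 29/11) (t = 5/11 on AB, s = 7/22 on CD)

Parametrize AB as A + t(B − A) = (3 + -2 t, 4 + -3 t) and CD as C + s(D − C) = (4 + -6 s, 2 + 2 s). Solve the linear system for (t, s). Determinant = 22 ≠ 0, so a unique intersection of the containing lines exists. Solution: t = 5/11, s = 7/22 — both in [0, 1], so the segments cross. Intersection point: (23/11, 29/11).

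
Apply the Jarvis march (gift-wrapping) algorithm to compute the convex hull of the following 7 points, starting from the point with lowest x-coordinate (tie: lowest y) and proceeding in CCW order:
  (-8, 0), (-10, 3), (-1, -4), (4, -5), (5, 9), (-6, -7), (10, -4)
Hull (CCW) = [(-10, 3), (-6, -7), (10, -4), (5, 9)]

Jarvis march: at each step, from the current hull vertex p, select the next vertex q as the point such that every other point lies strictly to the left of (or on) the directed line p → q. (Equivalently: for every other point r, the cross product (q − p) × (r − p) ≥ 0.)
Starting point (lowest x, tie lowest y): (-10, 3). Wrap until returning to start. Resulting hull: (-10, 3), (-6, -7), (10, -4), (5, 9).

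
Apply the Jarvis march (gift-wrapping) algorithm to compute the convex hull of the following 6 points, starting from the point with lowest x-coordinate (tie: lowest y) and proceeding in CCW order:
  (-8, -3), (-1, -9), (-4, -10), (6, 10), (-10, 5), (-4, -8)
Hull (CCW) = [(-10, 5), (-8, -3), (-4, -10), (-1, -9), (6, 10)]

Jarvis march: at each step, from the current hull vertex p, select the next vertex q as the point such that every other point lies strictly to the left of (or on) the directed line p → q. (Equivalently: for every other point r, the cross product (q − p) × (r − p) ≥ 0.)
Starting point (lowest x, tie lowest y): (-10, 5). Wrap until returning to start. Resulting hull: (-10, 5), (-8, -3), (-4, -10), (-1, -9), (6, 10).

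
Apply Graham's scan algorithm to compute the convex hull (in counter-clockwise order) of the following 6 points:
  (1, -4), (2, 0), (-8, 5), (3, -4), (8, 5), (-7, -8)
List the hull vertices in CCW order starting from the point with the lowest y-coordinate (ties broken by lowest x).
Hull (CCW) = [(-7, -8), (3, -4), (8, 5), (-8, 5)]

Graham scan procedure:
  1. Find the pivot p₀ = point with lowest y (tie → lowest x): (-7, -8).
  2. Sort the remaining points by polar angle around p₀.
  3. Walk through sorted points, maintaining a stack; pop the top while the last three entries make a non-left turn (cross product ≤ 0).
  4. Final stack is the convex hull in CCW order: (-7, -8), (3, -4), (8, 5), (-8, 5).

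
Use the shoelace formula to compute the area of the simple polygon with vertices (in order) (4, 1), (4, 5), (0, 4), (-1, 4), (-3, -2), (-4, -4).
Area = 33

Shoelace formula: Area = (1/2) |Σ_i (x_i · y_{i+1} − x_{i+1} · y_i)| (indices mod n). Compute each cross term:
  (4)(5) − (4)(1) = 16
  (4)(4) − (0)(5) = 16
  (0)(4) − (-1)(4) = 4
  (-1)(-2) − (-3)(4) = 14
  (-3)(-4) − (-4)(-2) = 4
  (-4)(1) − (4)(-4) = 12
Sum = 66, so (signed) Area = 66/2 = 33, |Area| = 33.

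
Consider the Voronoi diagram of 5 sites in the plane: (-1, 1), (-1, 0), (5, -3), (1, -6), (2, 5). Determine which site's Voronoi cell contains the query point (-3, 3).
Nearest site = (-1, 1)

The Voronoi cell of site s contains exactly those query points closer to s than to any other site. Compute squared distances from q = (-3, 3) to each site:
  (-1 − -3)² + (1 − 3)² = 8
  (-1 − -3)² + (0 − 3)² = 13
  (2 − -3)² + (5 − 3)² = 29
  (1 − -3)² + (-6 − 3)² = 97
  (5 − -3)² + (-3 − 3)² = 100
Minimum is attained by (-1, 1), so q lies in its Voronoi cell.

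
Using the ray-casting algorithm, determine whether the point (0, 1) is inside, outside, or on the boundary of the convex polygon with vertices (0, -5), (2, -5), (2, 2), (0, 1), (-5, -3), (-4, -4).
The point (0, 1) lies on the polygon boundary

Boundary check: the query satisfies the collinearity and bounding-box conditions for some polygon edge, so it lies exactly on the boundary.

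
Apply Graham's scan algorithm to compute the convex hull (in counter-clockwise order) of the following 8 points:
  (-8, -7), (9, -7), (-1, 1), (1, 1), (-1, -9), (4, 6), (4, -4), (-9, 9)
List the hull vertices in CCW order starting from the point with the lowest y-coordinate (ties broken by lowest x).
Hull (CCW) = [(-1, -9), (9, -7), (4, 6), (-9, 9), (-8, -7)]

Graham scan procedure:
  1. Find the pivot p₀ = point with lowest y (tie → lowest x): (-1, -9).
  2. Sort the remaining points by polar angle around p₀.
  3. Walk through sorted points, maintaining a stack; pop the top while the last three entries make a non-left turn (cross product ≤ 0).
  4. Final stack is the convex hull in CCW order: (-1, -9), (9, -7), (4, 6), (-9, 9), (-8, -7).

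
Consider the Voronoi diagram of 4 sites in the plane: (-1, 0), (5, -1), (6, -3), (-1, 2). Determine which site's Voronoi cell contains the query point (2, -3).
Nearest site = (5, -1)

The Voronoi cell of site s contains exactly those query points closer to s than to any other site. Compute squared distances from q = (2, -3) to each site:
  (5 − 2)² + (-1 − -3)² = 13
  (6 − 2)² + (-3 − -3)² = 16
  (-1 − 2)² + (0 − -3)² = 18
  (-1 − 2)² + (2 − -3)² = 34
Minimum is attained by (5, -1), so q lies in its Voronoi cell.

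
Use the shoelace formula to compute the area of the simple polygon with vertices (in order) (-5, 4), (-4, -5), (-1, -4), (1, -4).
Area = 22

Shoelace formula: Area = (1/2) |Σ_i (x_i · y_{i+1} − x_{i+1} · y_i)| (indices mod n). Compute each cross term:
  (-5)(-5) − (-4)(4) = 41
  (-4)(-4) − (-1)(-5) = 11
  (-1)(-4) − (1)(-4) = 8
  (1)(4) − (-5)(-4) = -16
Sum = 44, so (signed) Area = 44/2 = 22, |Area| = 22.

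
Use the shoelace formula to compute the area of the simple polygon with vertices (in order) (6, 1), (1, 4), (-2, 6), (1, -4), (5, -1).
Area = 69/2

Shoelace formula: Area = (1/2) |Σ_i (x_i · y_{i+1} − x_{i+1} · y_i)| (indices mod n). Compute each cross term:
  (6)(4) − (1)(1) = 23
  (1)(6) − (-2)(4) = 14
  (-2)(-4) − (1)(6) = 2
  (1)(-1) − (5)(-4) = 19
  (5)(1) − (6)(-1) = 11
Sum = 69, so (signed) Area = 69/2 = 69/2, |Area| = 69/2.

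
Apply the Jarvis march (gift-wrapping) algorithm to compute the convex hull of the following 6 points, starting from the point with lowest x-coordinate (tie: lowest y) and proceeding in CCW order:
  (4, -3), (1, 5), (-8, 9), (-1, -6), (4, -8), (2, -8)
Hull (CCW) = [(-8, 9), (-1, -6), (2, -8), (4, -8), (4, -3), (1, 5)]

Jarvis march: at each step, from the current hull vertex p, select the next vertex q as the point such that every other point lies strictly to the left of (or on) the directed line p → q. (Equivalently: for every other point r, the cross product (q − p) × (r − p) ≥ 0.)
Starting point (lowest x, tie lowest y): (-8, 9). Wrap until returning to start. Resulting hull: (-8, 9), (-1, -6), (2, -8), (4, -8), (4, -3), (1, 5).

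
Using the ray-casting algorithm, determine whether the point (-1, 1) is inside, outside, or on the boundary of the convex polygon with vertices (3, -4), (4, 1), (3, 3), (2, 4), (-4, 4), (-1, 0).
The point (-1, 1) lies strictly inside the polygon

Cast a horizontal ray to the right from the query point and count how many polygon edges it crosses (each edge strictly once or zero times, handled with the usual half-open convention). 
Parity of crossings → odd ⇒ inside.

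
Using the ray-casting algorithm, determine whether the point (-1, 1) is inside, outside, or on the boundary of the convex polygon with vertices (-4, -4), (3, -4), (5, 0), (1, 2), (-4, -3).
The point (-1, 1) lies strictly outside the polygon

Cast a horizontal ray to the right from the query point and count how many polygon edges it crosses (each edge strictly once or zero times, handled with the usual half-open convention). 
Parity of crossings → even ⇒ outside.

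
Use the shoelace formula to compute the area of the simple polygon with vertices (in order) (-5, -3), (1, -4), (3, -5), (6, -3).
Area = 9

Shoelace formula: Area = (1/2) |Σ_i (x_i · y_{i+1} − x_{i+1} · y_i)| (indices mod n). Compute each cross term:
  (-5)(-4) − (1)(-3) = 23
  (1)(-5) − (3)(-4) = 7
  (3)(-3) − (6)(-5) = 21
  (6)(-3) − (-5)(-3) = -33
Sum = 18, so (signed) Area = 18/2 = 9, |Area| = 9.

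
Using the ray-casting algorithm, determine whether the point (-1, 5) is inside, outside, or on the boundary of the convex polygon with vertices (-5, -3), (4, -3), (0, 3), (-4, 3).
The point (-1, 5) lies strictly outside the polygon

Cast a horizontal ray to the right from the query point and count how many polygon edges it crosses (each edge strictly once or zero times, handled with the usual half-open convention). 
Parity of crossings → even ⇒ outside.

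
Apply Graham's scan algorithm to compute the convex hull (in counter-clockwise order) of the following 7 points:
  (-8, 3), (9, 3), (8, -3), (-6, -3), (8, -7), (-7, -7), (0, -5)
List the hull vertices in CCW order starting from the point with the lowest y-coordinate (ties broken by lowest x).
Hull (CCW) = [(-7, -7), (8, -7), (9, 3), (-8, 3)]

Graham scan procedure:
  1. Find the pivot p₀ = point with lowest y (tie → lowest x): (-7, -7).
  2. Sort the remaining points by polar angle around p₀.
  3. Walk through sorted points, maintaining a stack; pop the top while the last three entries make a non-left turn (cross product ≤ 0).
  4. Final stack is the convex hull in CCW order: (-7, -7), (8, -7), (9, 3), (-8, 3).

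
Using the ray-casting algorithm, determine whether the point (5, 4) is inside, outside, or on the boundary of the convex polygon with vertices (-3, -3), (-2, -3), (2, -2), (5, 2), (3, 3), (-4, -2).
The point (5, 4) lies strictly outside the polygon

Cast a horizontal ray to the right from the query point and count how many polygon edges it crosses (each edge strictly once or zero times, handled with the usual half-open convention). 
Parity of crossings → even ⇒ outside.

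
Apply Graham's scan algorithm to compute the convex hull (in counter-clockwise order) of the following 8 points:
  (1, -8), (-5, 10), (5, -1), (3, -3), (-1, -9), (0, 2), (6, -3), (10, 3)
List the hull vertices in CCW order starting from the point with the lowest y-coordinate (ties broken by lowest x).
Hull (CCW) = [(-1, -9), (1, -8), (6, -3), (10, 3), (-5, 10)]

Graham scan procedure:
  1. Find the pivot p₀ = point with lowest y (tie → lowest x): (-1, -9).
  2. Sort the remaining points by polar angle around p₀.
  3. Walk through sorted points, maintaining a stack; pop the top while the last three entries make a non-left turn (cross product ≤ 0).
  4. Final stack is the convex hull in CCW order: (-1, -9), (1, -8), (6, -3), (10, 3), (-5, 10).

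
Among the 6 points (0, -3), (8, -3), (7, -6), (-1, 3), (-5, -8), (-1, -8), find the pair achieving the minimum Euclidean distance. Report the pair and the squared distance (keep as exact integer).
Pair = ((8, -3), (7, -6)); squared distance = 10

Compute all C(6, 2) = 15 pairwise squared distances (x_i − x_j)² + (y_i − y_j)². The minimum is 10, attained by the pair ((8, -3), (7, -6)).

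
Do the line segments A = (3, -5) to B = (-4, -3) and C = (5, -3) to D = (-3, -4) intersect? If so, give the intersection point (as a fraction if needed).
Yes; intersection at (-29/23, -87/23) (t = 14/23 on AB, s = 18/23 on CD)

Parametrize AB as A + t(B − A) = (3 + -7 t, -5 + 2 t) and CD as C + s(D − C) = (5 + -8 s, -3 + -1 s). Solve the linear system for (t, s). Determinant = -23 ≠ 0, so a unique intersection of the containing lines exists. Solution: t = 14/23, s = 18/23 — both in [0, 1], so the segments cross. Intersection point: (-29/23, -87/23).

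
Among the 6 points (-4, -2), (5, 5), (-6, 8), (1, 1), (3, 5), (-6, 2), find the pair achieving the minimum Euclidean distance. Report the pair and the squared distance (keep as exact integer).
Pair = ((5, 5), (3, 5)); squared distance = 4

Compute all C(6, 2) = 15 pairwise squared distances (x_i − x_j)² + (y_i − y_j)². The minimum is 4, attained by the pair ((5, 5), (3, 5)).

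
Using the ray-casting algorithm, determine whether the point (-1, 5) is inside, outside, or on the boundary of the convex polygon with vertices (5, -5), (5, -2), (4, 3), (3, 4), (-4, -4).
The point (-1, 5) lies strictly outside the polygon

Cast a horizontal ray to the right from the query point and count how many polygon edges it crosses (each edge strictly once or zero times, handled with the usual half-open convention). 
Parity of crossings → even ⇒ outside.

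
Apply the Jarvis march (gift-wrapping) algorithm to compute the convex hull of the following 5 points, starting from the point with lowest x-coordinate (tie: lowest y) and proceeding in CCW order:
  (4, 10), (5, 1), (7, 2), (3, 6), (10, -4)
Hull (CCW) = [(3, 6), (5, 1), (10, -4), (4, 10)]

Jarvis march: at each step, from the current hull vertex p, select the next vertex q as the point such that every other point lies strictly to the left of (or on) the directed line p → q. (Equivalently: for every other point r, the cross product (q − p) × (r − p) ≥ 0.)
Starting point (lowest x, tie lowest y): (3, 6). Wrap until returning to start. Resulting hull: (3, 6), (5, 1), (10, -4), (4, 10).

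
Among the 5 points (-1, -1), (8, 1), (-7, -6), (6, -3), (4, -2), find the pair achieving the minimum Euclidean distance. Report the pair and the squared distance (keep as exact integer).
Pair = ((6, -3), (4, -2)); squared distance = 5

Compute all C(5, 2) = 10 pairwise squared distances (x_i − x_j)² + (y_i − y_j)². The minimum is 5, attained by the pair ((6, -3), (4, -2)).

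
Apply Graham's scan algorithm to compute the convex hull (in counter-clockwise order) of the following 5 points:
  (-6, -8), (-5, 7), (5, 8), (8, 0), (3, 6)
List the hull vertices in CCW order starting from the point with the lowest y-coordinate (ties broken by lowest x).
Hull (CCW) = [(-6, -8), (8, 0), (5, 8), (-5, 7)]

Graham scan procedure:
  1. Find the pivot p₀ = point with lowest y (tie → lowest x): (-6, -8).
  2. Sort the remaining points by polar angle around p₀.
  3. Walk through sorted points, maintaining a stack; pop the top while the last three entries make a non-left turn (cross product ≤ 0).
  4. Final stack is the convex hull in CCW order: (-6, -8), (8, 0), (5, 8), (-5, 7).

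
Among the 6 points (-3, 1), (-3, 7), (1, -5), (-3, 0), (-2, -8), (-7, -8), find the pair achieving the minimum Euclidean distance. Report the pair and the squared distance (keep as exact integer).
Pair = ((-3, 1), (-3, 0)); squared distance = 1

Compute all C(6, 2) = 15 pairwise squared distances (x_i − x_j)² + (y_i − y_j)². The minimum is 1, attained by the pair ((-3, 1), (-3, 0)).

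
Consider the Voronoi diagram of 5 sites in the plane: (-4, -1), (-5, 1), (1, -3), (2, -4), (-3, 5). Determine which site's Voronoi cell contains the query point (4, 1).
Nearest site = (1, -3)

The Voronoi cell of site s contains exactly those query points closer to s than to any other site. Compute squared distances from q = (4, 1) to each site:
  (1 − 4)² + (-3 − 1)² = 25
  (2 − 4)² + (-4 − 1)² = 29
  (-3 − 4)² + (5 − 1)² = 65
  (-4 − 4)² + (-1 − 1)² = 68
  (-5 − 4)² + (1 − 1)² = 81
Minimum is attained by (1, -3), so q lies in its Voronoi cell.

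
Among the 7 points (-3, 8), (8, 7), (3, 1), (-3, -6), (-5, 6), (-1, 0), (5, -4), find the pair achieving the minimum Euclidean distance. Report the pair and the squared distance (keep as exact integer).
Pair = ((-3, 8), (-5, 6)); squared distance = 8

Compute all C(7, 2) = 21 pairwise squared distances (x_i − x_j)² + (y_i − y_j)². The minimum is 8, attained by the pair ((-3, 8), (-5, 6)).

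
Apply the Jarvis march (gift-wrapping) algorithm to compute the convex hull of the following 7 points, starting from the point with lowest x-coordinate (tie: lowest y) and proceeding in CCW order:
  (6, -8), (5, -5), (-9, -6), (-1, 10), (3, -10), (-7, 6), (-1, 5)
Hull (CCW) = [(-9, -6), (3, -10), (6, -8), (5, -5), (-1, 10), (-7, 6)]

Jarvis march: at each step, from the current hull vertex p, select the next vertex q as the point such that every other point lies strictly to the left of (or on) the directed line p → q. (Equivalently: for every other point r, the cross product (q − p) × (r − p) ≥ 0.)
Starting point (lowest x, tie lowest y): (-9, -6). Wrap until returning to start. Resulting hull: (-9, -6), (3, -10), (6, -8), (5, -5), (-1, 10), (-7, 6).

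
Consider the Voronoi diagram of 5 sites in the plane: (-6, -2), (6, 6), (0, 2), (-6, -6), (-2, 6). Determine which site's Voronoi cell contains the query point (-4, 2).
Nearest site = (0, 2)

The Voronoi cell of site s contains exactly those query points closer to s than to any other site. Compute squared distances from q = (-4, 2) to each site:
  (0 − -4)² + (2 − 2)² = 16
  (-6 − -4)² + (-2 − 2)² = 20
  (-2 − -4)² + (6 − 2)² = 20
  (-6 − -4)² + (-6 − 2)² = 68
  (6 − -4)² + (6 − 2)² = 116
Minimum is attained by (0, 2), so q lies in its Voronoi cell.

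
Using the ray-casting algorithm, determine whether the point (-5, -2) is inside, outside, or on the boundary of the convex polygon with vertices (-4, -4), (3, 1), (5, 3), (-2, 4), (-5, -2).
The point (-5, -2) lies on the polygon boundary

Boundary check: the query satisfies the collinearity and bounding-box conditions for some polygon edge, so it lies exactly on the boundary.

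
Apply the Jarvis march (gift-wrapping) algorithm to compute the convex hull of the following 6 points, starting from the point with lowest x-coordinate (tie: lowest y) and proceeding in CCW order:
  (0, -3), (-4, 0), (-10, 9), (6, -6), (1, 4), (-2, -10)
Hull (CCW) = [(-10, 9), (-2, -10), (6, -6), (1, 4)]

Jarvis march: at each step, from the current hull vertex p, select the next vertex q as the point such that every other point lies strictly to the left of (or on) the directed line p → q. (Equivalently: for every other point r, the cross product (q − p) × (r − p) ≥ 0.)
Starting point (lowest x, tie lowest y): (-10, 9). Wrap until returning to start. Resulting hull: (-10, 9), (-2, -10), (6, -6), (1, 4).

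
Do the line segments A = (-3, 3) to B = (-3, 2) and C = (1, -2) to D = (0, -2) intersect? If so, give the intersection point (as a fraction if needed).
No (intersection of containing lines falls outside at least one segment)

Parametrize and solve: t = 5, s = 4. At least one of these is outside [0, 1], so the segments do not intersect.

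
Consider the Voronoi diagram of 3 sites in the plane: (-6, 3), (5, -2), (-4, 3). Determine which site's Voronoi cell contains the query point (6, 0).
Nearest site = (5, -2)

The Voronoi cell of site s contains exactly those query points closer to s than to any other site. Compute squared distances from q = (6, 0) to each site:
  (5 − 6)² + (-2 − 0)² = 5
  (-4 − 6)² + (3 − 0)² = 109
  (-6 − 6)² + (3 − 0)² = 153
Minimum is attained by (5, -2), so q lies in its Voronoi cell.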